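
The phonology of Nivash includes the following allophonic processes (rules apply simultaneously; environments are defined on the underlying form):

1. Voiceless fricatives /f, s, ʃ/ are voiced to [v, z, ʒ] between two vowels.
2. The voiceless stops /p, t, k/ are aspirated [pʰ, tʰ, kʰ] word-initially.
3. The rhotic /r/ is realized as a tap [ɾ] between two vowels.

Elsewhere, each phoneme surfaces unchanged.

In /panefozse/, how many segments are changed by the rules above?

2

Segments that undergo a rule: /p/ → [pʰ] (rule 2); /f/ → [v] (rule 1).
All other segments surface unchanged.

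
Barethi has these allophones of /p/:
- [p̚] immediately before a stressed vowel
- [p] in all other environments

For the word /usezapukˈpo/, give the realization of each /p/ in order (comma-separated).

Occurrence 1 (position 6): no conditioning environment matches → elsewhere allophone [p].
Occurrence 2 (position 9): immediately before a stressed vowel → [p̚].

[p], [p̚]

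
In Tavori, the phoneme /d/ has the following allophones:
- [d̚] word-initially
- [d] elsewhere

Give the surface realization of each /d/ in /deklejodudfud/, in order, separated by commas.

Occurrence 1 (position 1): word-initially → [d̚].
Occurrence 2 (position 8): no conditioning environment matches → elsewhere allophone [d].
Occurrence 3 (position 10): no conditioning environment matches → elsewhere allophone [d].
Occurrence 4 (position 13): no conditioning environment matches → elsewhere allophone [d].

[d̚], [d], [d], [d]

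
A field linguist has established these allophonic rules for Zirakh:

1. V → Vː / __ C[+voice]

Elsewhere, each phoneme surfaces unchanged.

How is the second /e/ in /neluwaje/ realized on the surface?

/e/ (word-final): rule 1 targets it, but not before a voiced consonant → unchanged [e].

[e]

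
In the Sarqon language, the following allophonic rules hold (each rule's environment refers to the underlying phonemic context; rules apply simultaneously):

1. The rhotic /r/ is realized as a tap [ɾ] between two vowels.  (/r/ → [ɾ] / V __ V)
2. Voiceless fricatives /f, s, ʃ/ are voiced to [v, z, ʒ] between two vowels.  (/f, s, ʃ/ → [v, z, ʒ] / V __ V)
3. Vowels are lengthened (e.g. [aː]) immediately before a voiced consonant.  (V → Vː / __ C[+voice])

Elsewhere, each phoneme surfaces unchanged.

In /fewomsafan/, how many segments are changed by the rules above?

Segments that undergo a rule: /e/ → [eː] (rule 3); /o/ → [oː] (rule 3); /f/ → [v] (rule 2); /a/ → [aː] (rule 3).
All other segments surface unchanged.

4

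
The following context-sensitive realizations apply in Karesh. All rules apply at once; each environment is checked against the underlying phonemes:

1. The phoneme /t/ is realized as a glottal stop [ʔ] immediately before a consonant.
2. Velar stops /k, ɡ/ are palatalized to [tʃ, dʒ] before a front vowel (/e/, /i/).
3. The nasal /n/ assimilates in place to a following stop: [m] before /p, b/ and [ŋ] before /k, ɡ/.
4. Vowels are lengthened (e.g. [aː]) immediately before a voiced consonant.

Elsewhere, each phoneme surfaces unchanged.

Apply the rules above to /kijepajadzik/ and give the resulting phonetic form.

[tʃiːjepaːjaːdzik]

/k/ (word-initial) occurs before a front vowel → [tʃ] by rule 2.
/i/ (between /k/ and /j/) occurs before a voiced consonant → [iː] by rule 4.
/e/ — between /j/ and /p/; rule 4 does not apply here → [e].
/a/ — between /p/ and /j/, before a voiced consonant — surfaces as [aː] (rule 4).
/a/ (between /j/ and /d/) occurs before a voiced consonant → [aː] by rule 4.
/i/ (between /z/ and /k/) fails the environment for rule 4, so it stays [i].
/k/ (word-final) fails the environment for rule 2, so it stays [k].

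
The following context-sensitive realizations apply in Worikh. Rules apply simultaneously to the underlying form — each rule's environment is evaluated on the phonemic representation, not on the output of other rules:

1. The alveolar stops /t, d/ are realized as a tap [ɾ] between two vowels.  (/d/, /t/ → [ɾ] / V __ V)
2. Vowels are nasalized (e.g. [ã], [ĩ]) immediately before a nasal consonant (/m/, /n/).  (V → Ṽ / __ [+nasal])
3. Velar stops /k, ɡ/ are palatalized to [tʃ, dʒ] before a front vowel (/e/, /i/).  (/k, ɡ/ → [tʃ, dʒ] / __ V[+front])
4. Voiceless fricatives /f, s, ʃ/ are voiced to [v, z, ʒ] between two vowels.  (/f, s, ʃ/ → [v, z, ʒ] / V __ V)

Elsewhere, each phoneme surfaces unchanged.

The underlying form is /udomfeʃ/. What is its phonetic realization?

[uɾõmfeʃ]

/u/ (word-initial): rule 2 targets it, but not before a nasal consonant → unchanged [u].
/d/ meets the environment for rule 1 (between two vowels) → [ɾ].
/o/ meets the environment for rule 2 (before a nasal consonant) → [õ].
/m/ — not in any rule's target class → [m].
/f/ (between /m/ and /e/) fails the environment for rule 4, so it stays [f].
/e/ (between /f/ and /ʃ/) fails the environment for rule 2, so it stays [e].
/ʃ/ (word-final) is in the target of rule 4 but the environment (between two vowels) is not met → [ʃ].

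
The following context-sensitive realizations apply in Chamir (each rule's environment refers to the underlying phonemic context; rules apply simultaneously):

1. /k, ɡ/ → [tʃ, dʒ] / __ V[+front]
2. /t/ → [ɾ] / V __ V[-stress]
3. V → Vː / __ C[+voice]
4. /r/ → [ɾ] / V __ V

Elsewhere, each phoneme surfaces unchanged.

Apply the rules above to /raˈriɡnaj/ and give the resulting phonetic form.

[raːˈɾiːɡnaːj]

/r/ — word-initial; rule 4 does not apply here → [r].
Rule 3 applies to /a/ (between /r/ and /r/: before a voiced consonant) → [aː].
Rule 4 applies to /r/ (between /a/ and /i/: between two vowels) → [ɾ].
/i/ — between /r/ and /ɡ/, before a voiced consonant — surfaces as [iː] (rule 3).
/ɡ/ (between /i/ and /n/) fails the environment for rule 1, so it stays [ɡ].
/n/ (between /ɡ/ and /a/) is unaffected → [n].
/a/ (between /n/ and /j/) occurs before a voiced consonant → [aː] by rule 3.
/j/ (word-final) is unaffected → [j].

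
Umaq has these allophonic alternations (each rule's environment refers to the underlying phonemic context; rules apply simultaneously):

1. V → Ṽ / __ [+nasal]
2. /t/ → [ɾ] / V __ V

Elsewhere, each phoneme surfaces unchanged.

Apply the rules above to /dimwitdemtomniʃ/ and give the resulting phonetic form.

/d/ (word-initial) is unaffected → [d].
/i/ — between /d/ and /m/, before a nasal consonant — surfaces as [ĩ] (rule 1).
/m/ (between /i/ and /w/): no rule targets it → [m].
/w/ (between /m/ and /i/): no rule targets it → [w].
/i/ (between /w/ and /t/): rule 1 targets it, but not before a nasal consonant → unchanged [i].
/t/ (between /i/ and /d/) fails the environment for rule 2, so it stays [t].
/d/ (between /t/ and /e/): no rule targets it → [d].
/e/ meets the environment for rule 1 (before a nasal consonant) → [ẽ].
/m/ stays [m].
/t/ (between /m/ and /o/) fails the environment for rule 2, so it stays [t].
/o/ (between /t/ and /m/): before a nasal consonant, so rule 1 applies → [õ].
/m/ stays [m].
/n/ (between /m/ and /i/): no rule targets it → [n].
/i/ (between /n/ and /ʃ/): rule 1 targets it, but not before a nasal consonant → unchanged [i].
/ʃ/ (word-final): no rule targets it → [ʃ].

[dĩmwitdẽmtõmniʃ]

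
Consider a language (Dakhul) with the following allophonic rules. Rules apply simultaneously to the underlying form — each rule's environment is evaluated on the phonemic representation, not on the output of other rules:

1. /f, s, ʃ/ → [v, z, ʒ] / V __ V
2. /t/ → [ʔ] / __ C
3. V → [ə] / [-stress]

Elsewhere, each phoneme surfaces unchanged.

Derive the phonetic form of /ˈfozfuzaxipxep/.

[ˈfozfəzəxəpxəp]

/f/ — word-initial; rule 1 does not apply here → [f].
/o/ (between /f/ and /z/): rule 3 targets it, but not in an unstressed syllable → unchanged [o].
/z/ stays [z].
/f/ — between /z/ and /u/; rule 1 does not apply here → [f].
/u/ meets the environment for rule 3 (in an unstressed syllable) → [ə].
/z/ — not in any rule's target class → [z].
/a/ meets the environment for rule 3 (in an unstressed syllable) → [ə].
/x/ (between /a/ and /i/) is unaffected → [x].
/i/ (between /x/ and /p/) occurs in an unstressed syllable → [ə] by rule 3.
/p/ — not in any rule's target class → [p].
/x/ — not in any rule's target class → [x].
/e/ — between /x/ and /p/, in an unstressed syllable — surfaces as [ə] (rule 3).
/p/ stays [p].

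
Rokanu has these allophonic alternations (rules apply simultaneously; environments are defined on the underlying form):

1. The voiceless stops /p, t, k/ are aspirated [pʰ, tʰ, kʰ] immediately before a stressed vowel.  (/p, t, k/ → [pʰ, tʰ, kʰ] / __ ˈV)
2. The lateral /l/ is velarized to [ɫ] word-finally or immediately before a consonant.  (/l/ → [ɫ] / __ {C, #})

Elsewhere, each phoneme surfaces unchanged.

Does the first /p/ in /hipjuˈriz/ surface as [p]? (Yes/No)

Yes

/p/ (between /i/ and /j/): rule 1 targets it, but not immediately before a stressed vowel → unchanged [p].
The actual realization is [p], which matches [p].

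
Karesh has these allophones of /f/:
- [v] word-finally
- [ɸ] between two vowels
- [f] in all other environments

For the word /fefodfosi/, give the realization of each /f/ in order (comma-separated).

[f], [ɸ], [f]

Occurrence 1 (position 1): no conditioning environment matches → elsewhere allophone [f].
Occurrence 2 (position 3): between two vowels → [ɸ].
Occurrence 3 (position 6): no conditioning environment matches → elsewhere allophone [f].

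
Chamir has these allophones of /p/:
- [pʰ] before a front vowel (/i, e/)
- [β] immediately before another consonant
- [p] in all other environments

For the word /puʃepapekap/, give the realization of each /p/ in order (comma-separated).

[p], [p], [pʰ], [p]

Occurrence 1 (position 1): no conditioning environment matches → elsewhere allophone [p].
Occurrence 2 (position 5): no conditioning environment matches → elsewhere allophone [p].
Occurrence 3 (position 7): before a front vowel (/i, e/) → [pʰ].
Occurrence 4 (position 11): no conditioning environment matches → elsewhere allophone [p].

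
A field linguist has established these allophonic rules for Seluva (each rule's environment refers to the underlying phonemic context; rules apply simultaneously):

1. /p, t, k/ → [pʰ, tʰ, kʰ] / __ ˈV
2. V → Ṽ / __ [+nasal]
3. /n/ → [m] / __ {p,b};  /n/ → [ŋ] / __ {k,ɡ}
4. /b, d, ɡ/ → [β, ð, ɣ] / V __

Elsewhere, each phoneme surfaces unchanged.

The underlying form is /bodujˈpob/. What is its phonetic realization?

/b/ — word-initial; rule 4 does not apply here → [b].
/o/ (between /b/ and /d/): rule 2 targets it, but not before a nasal consonant → unchanged [o].
/d/ — between /o/ and /u/, immediately after a vowel — surfaces as [ð] (rule 4).
/u/ (between /d/ and /j/) is in the target of rule 2 but the environment (before a nasal consonant) is not met → [u].
/j/ — not in any rule's target class → [j].
/p/ (between /j/ and /o/): immediately before a stressed vowel, so rule 1 applies → [pʰ].
/o/ — between /p/ and /b/; rule 2 does not apply here → [o].
Rule 4 applies to /b/ (word-final: immediately after a vowel) → [β].

[boðujˈpʰoβ]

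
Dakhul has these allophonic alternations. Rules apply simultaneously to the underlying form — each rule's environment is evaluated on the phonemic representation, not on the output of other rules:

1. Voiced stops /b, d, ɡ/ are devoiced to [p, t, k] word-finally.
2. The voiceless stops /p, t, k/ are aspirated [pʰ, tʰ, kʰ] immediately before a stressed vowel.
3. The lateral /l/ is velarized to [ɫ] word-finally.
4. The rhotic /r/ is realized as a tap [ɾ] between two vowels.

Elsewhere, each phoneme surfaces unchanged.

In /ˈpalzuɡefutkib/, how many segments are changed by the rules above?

2

Segments that undergo a rule: /p/ → [pʰ] (rule 2); /b/ → [p] (rule 1).
All other segments surface unchanged.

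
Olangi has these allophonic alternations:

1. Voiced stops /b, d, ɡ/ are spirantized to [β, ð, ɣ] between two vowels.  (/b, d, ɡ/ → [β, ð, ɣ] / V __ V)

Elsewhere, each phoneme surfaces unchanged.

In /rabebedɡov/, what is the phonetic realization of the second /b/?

[β]

/b/ — between /e/ and /e/, between two vowels — surfaces as [β] (rule 1).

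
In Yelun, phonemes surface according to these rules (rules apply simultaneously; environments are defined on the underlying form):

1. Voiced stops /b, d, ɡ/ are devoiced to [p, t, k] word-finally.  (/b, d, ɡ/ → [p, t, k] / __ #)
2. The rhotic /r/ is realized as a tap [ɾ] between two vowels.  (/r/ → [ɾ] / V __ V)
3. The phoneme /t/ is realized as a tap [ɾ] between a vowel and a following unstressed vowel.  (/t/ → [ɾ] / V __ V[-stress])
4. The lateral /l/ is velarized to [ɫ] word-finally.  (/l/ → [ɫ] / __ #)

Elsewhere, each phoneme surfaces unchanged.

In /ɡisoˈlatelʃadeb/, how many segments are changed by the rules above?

2

Segments that undergo a rule: /t/ → [ɾ] (rule 3); /b/ → [p] (rule 1).
All other segments surface unchanged.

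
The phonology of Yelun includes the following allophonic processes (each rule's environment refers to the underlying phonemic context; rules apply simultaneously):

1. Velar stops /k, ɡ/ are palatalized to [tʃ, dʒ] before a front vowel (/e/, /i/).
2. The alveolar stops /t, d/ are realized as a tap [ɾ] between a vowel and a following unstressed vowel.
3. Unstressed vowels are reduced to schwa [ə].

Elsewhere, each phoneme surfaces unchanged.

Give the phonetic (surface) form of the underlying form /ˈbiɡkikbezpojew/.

[ˈbiɡtʃəkbəzpəjəw]

/b/ (word-initial) is unaffected → [b].
/i/ — between /b/ and /ɡ/; rule 3 does not apply here → [i].
/ɡ/ (between /i/ and /k/) is in the target of rule 1 but the environment (before a front vowel) is not met → [ɡ].
/k/ meets the environment for rule 1 (before a front vowel) → [tʃ].
/i/ (between /k/ and /k/): in an unstressed syllable, so rule 3 applies → [ə].
/k/ (between /i/ and /b/): rule 1 targets it, but not before a front vowel → unchanged [k].
/b/ (between /k/ and /e/) is unaffected → [b].
/e/ (between /b/ and /z/): in an unstressed syllable, so rule 3 applies → [ə].
/z/ (between /e/ and /p/): no rule targets it → [z].
/p/ (between /z/ and /o/): no rule targets it → [p].
/o/ (between /p/ and /j/) occurs in an unstressed syllable → [ə] by rule 3.
/j/ (between /o/ and /e/): no rule targets it → [j].
Rule 3 applies to /e/ (between /j/ and /w/: in an unstressed syllable) → [ə].
/w/ stays [w].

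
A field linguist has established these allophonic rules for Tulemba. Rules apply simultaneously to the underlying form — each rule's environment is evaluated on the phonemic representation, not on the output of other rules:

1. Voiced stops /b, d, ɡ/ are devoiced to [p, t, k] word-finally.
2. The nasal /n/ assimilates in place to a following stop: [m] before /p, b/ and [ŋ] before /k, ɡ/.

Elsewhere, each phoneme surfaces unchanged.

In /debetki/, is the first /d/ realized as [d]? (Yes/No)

Yes

/d/ (word-initial) is in the target of rule 1 but the environment (word-finally) is not met → [d].
The actual realization is [d], which matches [d].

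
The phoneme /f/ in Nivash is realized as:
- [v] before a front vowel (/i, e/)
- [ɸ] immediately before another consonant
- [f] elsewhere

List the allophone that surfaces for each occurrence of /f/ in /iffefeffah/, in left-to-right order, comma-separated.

[ɸ], [v], [v], [ɸ], [f]

Occurrence 1 (position 2): immediately before another consonant → [ɸ].
Occurrence 2 (position 3): before a front vowel (/i, e/) → [v].
Occurrence 3 (position 5): before a front vowel (/i, e/) → [v].
Occurrence 4 (position 7): immediately before another consonant → [ɸ].
Occurrence 5 (position 8): no conditioning environment matches → elsewhere allophone [f].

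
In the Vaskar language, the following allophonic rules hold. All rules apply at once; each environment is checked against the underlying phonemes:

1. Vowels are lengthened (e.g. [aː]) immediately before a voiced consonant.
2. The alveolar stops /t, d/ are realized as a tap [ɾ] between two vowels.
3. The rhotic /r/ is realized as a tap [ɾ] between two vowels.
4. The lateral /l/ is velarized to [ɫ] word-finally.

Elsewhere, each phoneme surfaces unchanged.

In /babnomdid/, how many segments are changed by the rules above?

3

Segments that undergo a rule: /a/ → [aː] (rule 1); /o/ → [oː] (rule 1); /i/ → [iː] (rule 1).
All other segments surface unchanged.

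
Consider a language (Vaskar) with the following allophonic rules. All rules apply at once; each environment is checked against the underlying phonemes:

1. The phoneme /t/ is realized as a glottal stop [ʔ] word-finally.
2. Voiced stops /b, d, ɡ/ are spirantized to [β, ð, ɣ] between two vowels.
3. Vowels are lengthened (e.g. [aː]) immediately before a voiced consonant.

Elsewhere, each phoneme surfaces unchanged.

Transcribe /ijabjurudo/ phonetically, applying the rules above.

[iːjaːbjuːruːðo]

/i/ (word-initial) occurs before a voiced consonant → [iː] by rule 3.
/j/ — not in any rule's target class → [j].
/a/ — between /j/ and /b/, before a voiced consonant — surfaces as [aː] (rule 3).
/b/ (between /a/ and /j/) is in the target of rule 2 but the environment (between two vowels) is not met → [b].
/j/ (between /b/ and /u/) is unaffected → [j].
/u/ (between /j/ and /r/): before a voiced consonant, so rule 3 applies → [uː].
/r/ stays [r].
/u/ meets the environment for rule 3 (before a voiced consonant) → [uː].
/d/ meets the environment for rule 2 (between two vowels) → [ð].
/o/ — word-final; rule 3 does not apply here → [o].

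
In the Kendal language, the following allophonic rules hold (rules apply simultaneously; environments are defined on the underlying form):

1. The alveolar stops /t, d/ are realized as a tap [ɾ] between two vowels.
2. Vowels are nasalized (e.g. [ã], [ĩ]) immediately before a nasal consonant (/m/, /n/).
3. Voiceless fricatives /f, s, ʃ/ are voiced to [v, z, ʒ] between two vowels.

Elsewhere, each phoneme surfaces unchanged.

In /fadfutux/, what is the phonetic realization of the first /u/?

[u]

/u/ (between /f/ and /t/): rule 2 targets it, but not before a nasal consonant → unchanged [u].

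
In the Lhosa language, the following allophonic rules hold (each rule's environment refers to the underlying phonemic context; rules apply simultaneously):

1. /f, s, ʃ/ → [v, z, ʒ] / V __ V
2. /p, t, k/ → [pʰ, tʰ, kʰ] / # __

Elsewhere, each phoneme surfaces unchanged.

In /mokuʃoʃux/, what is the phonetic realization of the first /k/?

/k/ (between /o/ and /u/): rule 2 targets it, but not word-initially → unchanged [k].

[k]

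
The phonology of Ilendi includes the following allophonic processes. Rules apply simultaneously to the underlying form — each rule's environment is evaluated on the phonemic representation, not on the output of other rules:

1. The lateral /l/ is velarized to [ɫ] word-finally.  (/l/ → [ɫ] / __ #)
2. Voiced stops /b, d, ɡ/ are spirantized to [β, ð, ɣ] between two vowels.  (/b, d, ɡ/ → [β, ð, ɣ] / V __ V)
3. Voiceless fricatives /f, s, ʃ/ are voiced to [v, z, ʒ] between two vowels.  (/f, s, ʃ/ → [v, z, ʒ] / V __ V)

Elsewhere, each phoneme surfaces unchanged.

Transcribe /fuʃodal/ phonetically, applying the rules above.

/f/ (word-initial): rule 3 targets it, but not between two vowels → unchanged [f].
/u/ — not in any rule's target class → [u].
/ʃ/ — between /u/ and /o/, between two vowels — surfaces as [ʒ] (rule 3).
/o/ (between /ʃ/ and /d/) is unaffected → [o].
/d/ — between /o/ and /a/, between two vowels — surfaces as [ð] (rule 2).
/a/ — not in any rule's target class → [a].
/l/ meets the environment for rule 1 (word-finally) → [ɫ].

[fuʒoðaɫ]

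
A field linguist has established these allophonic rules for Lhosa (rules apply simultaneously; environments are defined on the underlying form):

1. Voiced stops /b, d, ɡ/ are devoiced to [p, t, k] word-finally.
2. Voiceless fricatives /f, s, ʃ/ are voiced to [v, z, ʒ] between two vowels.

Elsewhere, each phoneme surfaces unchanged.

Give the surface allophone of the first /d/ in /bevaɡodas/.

/d/ (between /o/ and /a/) fails the environment for rule 1, so it stays [d].

[d]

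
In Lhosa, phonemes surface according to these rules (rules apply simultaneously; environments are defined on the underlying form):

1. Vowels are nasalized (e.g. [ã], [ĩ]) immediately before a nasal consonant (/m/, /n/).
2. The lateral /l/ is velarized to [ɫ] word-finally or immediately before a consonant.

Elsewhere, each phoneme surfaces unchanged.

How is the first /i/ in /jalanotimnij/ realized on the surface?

[ĩ]

/i/ — between /t/ and /m/, before a nasal consonant — surfaces as [ĩ] (rule 1).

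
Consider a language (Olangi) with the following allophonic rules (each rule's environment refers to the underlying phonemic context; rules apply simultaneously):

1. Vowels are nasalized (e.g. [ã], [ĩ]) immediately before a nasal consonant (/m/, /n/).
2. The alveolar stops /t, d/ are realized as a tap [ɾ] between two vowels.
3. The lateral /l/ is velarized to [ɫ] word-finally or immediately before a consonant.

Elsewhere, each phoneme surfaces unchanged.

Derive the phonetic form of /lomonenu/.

/l/ (word-initial) fails the environment for rule 3, so it stays [l].
Rule 1 applies to /o/ (between /l/ and /m/: before a nasal consonant) → [õ].
/m/ (between /o/ and /o/) is unaffected → [m].
/o/ meets the environment for rule 1 (before a nasal consonant) → [õ].
/n/ — not in any rule's target class → [n].
/e/ (between /n/ and /n/): before a nasal consonant, so rule 1 applies → [ẽ].
/n/ (between /e/ and /u/): no rule targets it → [n].
/u/ (word-final) fails the environment for rule 1, so it stays [u].

[lõmõnẽnu]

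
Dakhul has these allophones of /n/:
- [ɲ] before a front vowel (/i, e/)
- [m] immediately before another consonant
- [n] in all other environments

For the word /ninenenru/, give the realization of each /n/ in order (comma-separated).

[ɲ], [ɲ], [ɲ], [m]

Occurrence 1 (position 1): before a front vowel (/i, e/) → [ɲ].
Occurrence 2 (position 3): before a front vowel (/i, e/) → [ɲ].
Occurrence 3 (position 5): before a front vowel (/i, e/) → [ɲ].
Occurrence 4 (position 7): immediately before another consonant → [m].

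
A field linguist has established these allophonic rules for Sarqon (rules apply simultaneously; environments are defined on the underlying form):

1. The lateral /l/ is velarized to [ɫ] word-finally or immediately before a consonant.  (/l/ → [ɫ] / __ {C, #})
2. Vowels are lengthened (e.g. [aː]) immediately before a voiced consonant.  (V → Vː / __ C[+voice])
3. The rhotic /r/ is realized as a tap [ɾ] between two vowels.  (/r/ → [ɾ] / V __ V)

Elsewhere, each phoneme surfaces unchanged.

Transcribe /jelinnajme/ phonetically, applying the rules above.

[jeːliːnnaːjme]

/e/ (between /j/ and /l/) occurs before a voiced consonant → [eː] by rule 2.
/l/ (between /e/ and /i/) is in the target of rule 1 but the environment (word-finally or immediately before a consonant) is not met → [l].
/i/ (between /l/ and /n/) occurs before a voiced consonant → [iː] by rule 2.
/a/ (between /n/ and /j/): before a voiced consonant, so rule 2 applies → [aː].
/e/ — word-final; rule 2 does not apply here → [e].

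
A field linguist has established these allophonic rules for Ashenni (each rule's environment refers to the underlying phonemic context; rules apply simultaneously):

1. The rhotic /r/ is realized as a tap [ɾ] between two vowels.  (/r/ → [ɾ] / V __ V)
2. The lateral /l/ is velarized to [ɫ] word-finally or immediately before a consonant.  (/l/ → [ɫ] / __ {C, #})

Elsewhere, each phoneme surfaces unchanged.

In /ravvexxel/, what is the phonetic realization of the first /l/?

[ɫ]

/l/ meets the environment for rule 2 (word-finally or immediately before a consonant) → [ɫ].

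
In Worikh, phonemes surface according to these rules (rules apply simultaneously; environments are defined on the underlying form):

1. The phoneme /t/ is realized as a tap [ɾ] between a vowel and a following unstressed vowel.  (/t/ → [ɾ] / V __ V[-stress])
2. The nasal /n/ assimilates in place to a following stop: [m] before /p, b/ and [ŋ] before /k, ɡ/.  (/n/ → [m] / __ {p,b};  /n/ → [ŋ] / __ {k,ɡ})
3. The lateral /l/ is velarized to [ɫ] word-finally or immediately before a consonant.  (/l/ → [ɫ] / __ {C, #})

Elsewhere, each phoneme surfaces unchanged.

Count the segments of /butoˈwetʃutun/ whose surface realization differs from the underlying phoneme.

2

Segments that undergo a rule: /t/ → [ɾ] (rule 1); /t/ → [ɾ] (rule 1).
All other segments surface unchanged.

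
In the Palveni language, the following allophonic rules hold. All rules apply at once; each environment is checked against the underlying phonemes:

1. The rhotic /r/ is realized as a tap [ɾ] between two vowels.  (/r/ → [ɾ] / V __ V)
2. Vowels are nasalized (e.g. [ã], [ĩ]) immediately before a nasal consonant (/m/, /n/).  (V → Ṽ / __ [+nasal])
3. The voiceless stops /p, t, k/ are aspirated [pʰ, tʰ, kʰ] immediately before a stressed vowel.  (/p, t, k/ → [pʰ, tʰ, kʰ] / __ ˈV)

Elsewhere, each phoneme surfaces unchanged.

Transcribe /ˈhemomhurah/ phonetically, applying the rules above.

/h/ — not in any rule's target class → [h].
/e/ (between /h/ and /m/): before a nasal consonant, so rule 2 applies → [ẽ].
/m/ — not in any rule's target class → [m].
/o/ — between /m/ and /m/, before a nasal consonant — surfaces as [õ] (rule 2).
/m/ stays [m].
/h/ (between /m/ and /u/): no rule targets it → [h].
/u/ (between /h/ and /r/): rule 2 targets it, but not before a nasal consonant → unchanged [u].
/r/ (between /u/ and /a/) occurs between two vowels → [ɾ] by rule 1.
/a/ (between /r/ and /h/): rule 2 targets it, but not before a nasal consonant → unchanged [a].
/h/ (word-final) is unaffected → [h].

[ˈhẽmõmhuɾah]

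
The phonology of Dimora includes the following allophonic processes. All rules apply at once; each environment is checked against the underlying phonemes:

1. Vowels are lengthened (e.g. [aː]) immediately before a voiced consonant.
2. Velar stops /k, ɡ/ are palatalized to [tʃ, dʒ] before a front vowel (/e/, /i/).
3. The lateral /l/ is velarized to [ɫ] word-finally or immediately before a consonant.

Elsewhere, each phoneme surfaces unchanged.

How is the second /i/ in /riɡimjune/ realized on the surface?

[iː]

/i/ (between /ɡ/ and /m/): before a voiced consonant, so rule 1 applies → [iː].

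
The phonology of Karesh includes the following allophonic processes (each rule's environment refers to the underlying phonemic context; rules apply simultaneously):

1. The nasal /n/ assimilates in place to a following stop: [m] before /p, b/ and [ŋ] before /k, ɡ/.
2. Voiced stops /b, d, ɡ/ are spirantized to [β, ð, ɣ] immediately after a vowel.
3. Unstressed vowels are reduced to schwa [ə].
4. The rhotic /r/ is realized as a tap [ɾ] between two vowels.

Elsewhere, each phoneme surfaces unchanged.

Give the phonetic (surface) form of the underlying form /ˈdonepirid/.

[ˈdonəpəɾəð]

/d/ (word-initial) fails the environment for rule 2, so it stays [d].
/o/ (between /d/ and /n/): rule 3 targets it, but not in an unstressed syllable → unchanged [o].
/n/ (between /o/ and /e/) is in the target of rule 1 but the environment (before a labial or velar stop) is not met → [n].
/e/ — between /n/ and /p/, in an unstressed syllable — surfaces as [ə] (rule 3).
/i/ meets the environment for rule 3 (in an unstressed syllable) → [ə].
/r/ — between /i/ and /i/, between two vowels — surfaces as [ɾ] (rule 4).
/i/ meets the environment for rule 3 (in an unstressed syllable) → [ə].
/d/ (word-final): immediately after a vowel, so rule 2 applies → [ð].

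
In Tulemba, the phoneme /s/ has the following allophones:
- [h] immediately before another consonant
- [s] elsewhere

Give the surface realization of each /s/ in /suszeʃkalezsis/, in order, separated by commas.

Occurrence 1 (position 1): no conditioning environment matches → elsewhere allophone [s].
Occurrence 2 (position 3): immediately before another consonant → [h].
Occurrence 3 (position 12): no conditioning environment matches → elsewhere allophone [s].
Occurrence 4 (position 14): no conditioning environment matches → elsewhere allophone [s].

[s], [h], [s], [s]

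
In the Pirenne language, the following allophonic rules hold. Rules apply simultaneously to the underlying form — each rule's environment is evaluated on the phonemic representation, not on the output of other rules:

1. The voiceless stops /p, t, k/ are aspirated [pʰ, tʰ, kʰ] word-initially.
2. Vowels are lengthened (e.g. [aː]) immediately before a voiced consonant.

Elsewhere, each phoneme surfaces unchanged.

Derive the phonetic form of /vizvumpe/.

[viːzvuːmpe]

/i/ (between /v/ and /z/): before a voiced consonant, so rule 2 applies → [iː].
/u/ (between /v/ and /m/): before a voiced consonant, so rule 2 applies → [uː].
/p/ — between /m/ and /e/; rule 1 does not apply here → [p].
/e/ (word-final): rule 2 targets it, but not before a voiced consonant → unchanged [e].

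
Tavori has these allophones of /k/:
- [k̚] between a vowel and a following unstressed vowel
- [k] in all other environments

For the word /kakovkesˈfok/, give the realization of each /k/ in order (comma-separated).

Occurrence 1 (position 1): no conditioning environment matches → elsewhere allophone [k].
Occurrence 2 (position 3): between a vowel and a following unstressed vowel → [k̚].
Occurrence 3 (position 6): no conditioning environment matches → elsewhere allophone [k].
Occurrence 4 (position 11): no conditioning environment matches → elsewhere allophone [k].

[k], [k̚], [k], [k]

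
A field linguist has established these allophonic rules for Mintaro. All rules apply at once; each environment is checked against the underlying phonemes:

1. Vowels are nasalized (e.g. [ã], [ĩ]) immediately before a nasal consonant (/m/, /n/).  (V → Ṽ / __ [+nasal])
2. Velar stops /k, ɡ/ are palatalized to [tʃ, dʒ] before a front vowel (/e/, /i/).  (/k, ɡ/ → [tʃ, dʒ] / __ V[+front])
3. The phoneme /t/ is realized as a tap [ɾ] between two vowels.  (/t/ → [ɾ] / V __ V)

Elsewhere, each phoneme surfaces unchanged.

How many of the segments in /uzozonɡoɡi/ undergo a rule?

2

Segments that undergo a rule: /o/ → [õ] (rule 1); /ɡ/ → [dʒ] (rule 2).
All other segments surface unchanged.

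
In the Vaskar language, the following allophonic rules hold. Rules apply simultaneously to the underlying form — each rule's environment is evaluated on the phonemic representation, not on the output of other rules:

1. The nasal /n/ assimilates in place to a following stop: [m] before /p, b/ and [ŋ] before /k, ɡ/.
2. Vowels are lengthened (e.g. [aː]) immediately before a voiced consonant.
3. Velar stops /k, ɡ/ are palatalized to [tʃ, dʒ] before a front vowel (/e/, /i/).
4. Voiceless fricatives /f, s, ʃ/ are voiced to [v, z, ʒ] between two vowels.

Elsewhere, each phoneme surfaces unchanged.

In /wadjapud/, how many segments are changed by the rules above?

Segments that undergo a rule: /a/ → [aː] (rule 2); /u/ → [uː] (rule 2).
All other segments surface unchanged.

2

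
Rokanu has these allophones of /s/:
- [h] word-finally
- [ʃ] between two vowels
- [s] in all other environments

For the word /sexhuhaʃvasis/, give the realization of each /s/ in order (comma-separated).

Occurrence 1 (position 1): no conditioning environment matches → elsewhere allophone [s].
Occurrence 2 (position 11): between two vowels → [ʃ].
Occurrence 3 (position 13): word-finally → [h].

[s], [ʃ], [h]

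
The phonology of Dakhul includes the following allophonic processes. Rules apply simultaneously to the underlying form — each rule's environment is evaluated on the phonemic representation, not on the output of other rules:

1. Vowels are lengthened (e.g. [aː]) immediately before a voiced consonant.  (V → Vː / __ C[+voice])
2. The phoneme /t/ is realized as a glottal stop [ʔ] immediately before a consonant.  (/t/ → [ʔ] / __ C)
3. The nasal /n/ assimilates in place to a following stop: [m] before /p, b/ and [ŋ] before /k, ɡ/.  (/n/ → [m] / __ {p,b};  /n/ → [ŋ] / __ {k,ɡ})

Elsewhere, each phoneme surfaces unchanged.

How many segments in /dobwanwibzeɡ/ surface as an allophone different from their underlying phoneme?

Segments that undergo a rule: /o/ → [oː] (rule 1); /a/ → [aː] (rule 1); /i/ → [iː] (rule 1); /e/ → [eː] (rule 1).
All other segments surface unchanged.

4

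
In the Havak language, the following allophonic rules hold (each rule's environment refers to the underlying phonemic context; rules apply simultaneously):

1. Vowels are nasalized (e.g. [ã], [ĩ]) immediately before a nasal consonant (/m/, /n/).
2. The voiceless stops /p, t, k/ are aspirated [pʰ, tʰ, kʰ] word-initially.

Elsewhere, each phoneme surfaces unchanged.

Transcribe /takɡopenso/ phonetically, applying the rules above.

[tʰakɡopẽnso]

/t/ meets the environment for rule 2 (word-initially) → [tʰ].
/a/ (between /t/ and /k/): rule 1 targets it, but not before a nasal consonant → unchanged [a].
/k/ (between /a/ and /ɡ/) fails the environment for rule 2, so it stays [k].
/ɡ/ (between /k/ and /o/): no rule targets it → [ɡ].
/o/ (between /ɡ/ and /p/) is in the target of rule 1 but the environment (before a nasal consonant) is not met → [o].
/p/ — between /o/ and /e/; rule 2 does not apply here → [p].
/e/ — between /p/ and /n/, before a nasal consonant — surfaces as [ẽ] (rule 1).
/n/ (between /e/ and /s/): no rule targets it → [n].
/s/ stays [s].
/o/ (word-final) is in the target of rule 1 but the environment (before a nasal consonant) is not met → [o].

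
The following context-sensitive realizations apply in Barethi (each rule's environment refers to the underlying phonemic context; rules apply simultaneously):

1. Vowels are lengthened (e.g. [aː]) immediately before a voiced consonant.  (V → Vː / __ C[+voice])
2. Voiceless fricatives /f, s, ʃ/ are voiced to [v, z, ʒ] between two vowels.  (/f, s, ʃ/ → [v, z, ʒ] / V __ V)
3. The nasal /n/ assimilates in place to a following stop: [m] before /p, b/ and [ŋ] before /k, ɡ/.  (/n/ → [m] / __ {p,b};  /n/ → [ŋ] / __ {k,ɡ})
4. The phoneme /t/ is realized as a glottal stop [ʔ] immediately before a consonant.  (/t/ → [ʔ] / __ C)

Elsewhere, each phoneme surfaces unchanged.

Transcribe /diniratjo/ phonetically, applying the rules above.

[diːniːraʔjo]

/d/ — not in any rule's target class → [d].
/i/ meets the environment for rule 1 (before a voiced consonant) → [iː].
/n/ — between /i/ and /i/; rule 3 does not apply here → [n].
Rule 1 applies to /i/ (between /n/ and /r/: before a voiced consonant) → [iː].
/r/ (between /i/ and /a/): no rule targets it → [r].
/a/ (between /r/ and /t/) is in the target of rule 1 but the environment (before a voiced consonant) is not met → [a].
/t/ (between /a/ and /j/) occurs immediately before a consonant → [ʔ] by rule 4.
/j/ (between /t/ and /o/) is unaffected → [j].
/o/ (word-final): rule 1 targets it, but not before a voiced consonant → unchanged [o].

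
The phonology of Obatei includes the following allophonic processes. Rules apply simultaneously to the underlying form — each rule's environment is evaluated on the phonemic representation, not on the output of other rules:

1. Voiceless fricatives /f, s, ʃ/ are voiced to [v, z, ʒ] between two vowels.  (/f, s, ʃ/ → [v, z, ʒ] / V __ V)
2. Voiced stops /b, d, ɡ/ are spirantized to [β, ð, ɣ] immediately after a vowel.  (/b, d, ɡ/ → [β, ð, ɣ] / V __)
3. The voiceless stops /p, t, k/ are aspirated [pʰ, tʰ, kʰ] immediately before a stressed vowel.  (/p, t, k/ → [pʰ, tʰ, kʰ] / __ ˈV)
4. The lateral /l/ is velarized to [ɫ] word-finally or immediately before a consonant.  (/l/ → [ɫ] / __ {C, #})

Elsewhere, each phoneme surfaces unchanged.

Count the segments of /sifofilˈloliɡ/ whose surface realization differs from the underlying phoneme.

4

Segments that undergo a rule: /f/ → [v] (rule 1); /f/ → [v] (rule 1); /l/ → [ɫ] (rule 4); /ɡ/ → [ɣ] (rule 2).
All other segments surface unchanged.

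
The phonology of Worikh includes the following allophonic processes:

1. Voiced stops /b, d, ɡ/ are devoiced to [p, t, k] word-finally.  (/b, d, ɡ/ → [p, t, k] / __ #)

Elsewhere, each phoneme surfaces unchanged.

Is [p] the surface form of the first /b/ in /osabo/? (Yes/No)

/b/ — between /a/ and /o/; rule 1 does not apply here → [b].
The actual realization is [b], not [p].

No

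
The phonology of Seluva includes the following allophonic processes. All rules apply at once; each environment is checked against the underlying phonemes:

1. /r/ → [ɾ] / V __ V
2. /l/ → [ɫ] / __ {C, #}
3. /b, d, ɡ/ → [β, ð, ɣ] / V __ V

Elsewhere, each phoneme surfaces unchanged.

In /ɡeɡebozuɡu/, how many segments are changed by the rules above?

3

Segments that undergo a rule: /ɡ/ → [ɣ] (rule 3); /b/ → [β] (rule 3); /ɡ/ → [ɣ] (rule 3).
All other segments surface unchanged.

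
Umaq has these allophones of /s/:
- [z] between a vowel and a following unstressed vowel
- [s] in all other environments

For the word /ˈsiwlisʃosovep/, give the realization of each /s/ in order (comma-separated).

[s], [s], [z]

Occurrence 1 (position 1): no conditioning environment matches → elsewhere allophone [s].
Occurrence 2 (position 6): no conditioning environment matches → elsewhere allophone [s].
Occurrence 3 (position 9): between a vowel and a following unstressed vowel → [z].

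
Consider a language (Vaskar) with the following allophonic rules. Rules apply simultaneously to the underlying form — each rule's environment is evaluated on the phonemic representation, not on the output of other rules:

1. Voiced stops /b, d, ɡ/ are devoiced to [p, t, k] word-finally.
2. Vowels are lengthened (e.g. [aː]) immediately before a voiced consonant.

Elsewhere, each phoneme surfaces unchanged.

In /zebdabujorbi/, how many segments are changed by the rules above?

Segments that undergo a rule: /e/ → [eː] (rule 2); /a/ → [aː] (rule 2); /u/ → [uː] (rule 2); /o/ → [oː] (rule 2).
All other segments surface unchanged.

4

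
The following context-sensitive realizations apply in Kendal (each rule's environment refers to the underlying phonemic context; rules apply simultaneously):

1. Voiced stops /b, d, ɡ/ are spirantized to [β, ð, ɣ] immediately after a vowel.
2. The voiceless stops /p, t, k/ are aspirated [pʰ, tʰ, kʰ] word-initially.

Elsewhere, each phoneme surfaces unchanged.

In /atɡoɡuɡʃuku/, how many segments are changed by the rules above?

2

Segments that undergo a rule: /ɡ/ → [ɣ] (rule 1); /ɡ/ → [ɣ] (rule 1).
All other segments surface unchanged.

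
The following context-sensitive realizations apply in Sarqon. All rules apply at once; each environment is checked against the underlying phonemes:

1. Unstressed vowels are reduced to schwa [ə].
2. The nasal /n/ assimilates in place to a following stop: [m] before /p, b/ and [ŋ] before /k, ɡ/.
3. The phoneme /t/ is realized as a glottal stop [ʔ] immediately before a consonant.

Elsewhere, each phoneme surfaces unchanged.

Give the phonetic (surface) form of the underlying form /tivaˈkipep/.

[təvəˈkipəp]

/t/ (word-initial) fails the environment for rule 3, so it stays [t].
/i/ (between /t/ and /v/) occurs in an unstressed syllable → [ə] by rule 1.
Rule 1 applies to /a/ (between /v/ and /k/: in an unstressed syllable) → [ə].
/i/ (between /k/ and /p/) is in the target of rule 1 but the environment (in an unstressed syllable) is not met → [i].
/e/ meets the environment for rule 1 (in an unstressed syllable) → [ə].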